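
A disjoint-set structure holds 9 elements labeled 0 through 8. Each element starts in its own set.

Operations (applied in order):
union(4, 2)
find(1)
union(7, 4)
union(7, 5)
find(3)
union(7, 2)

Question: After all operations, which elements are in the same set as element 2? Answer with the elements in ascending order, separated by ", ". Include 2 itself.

Step 1: union(4, 2) -> merged; set of 4 now {2, 4}
Step 2: find(1) -> no change; set of 1 is {1}
Step 3: union(7, 4) -> merged; set of 7 now {2, 4, 7}
Step 4: union(7, 5) -> merged; set of 7 now {2, 4, 5, 7}
Step 5: find(3) -> no change; set of 3 is {3}
Step 6: union(7, 2) -> already same set; set of 7 now {2, 4, 5, 7}
Component of 2: {2, 4, 5, 7}

Answer: 2, 4, 5, 7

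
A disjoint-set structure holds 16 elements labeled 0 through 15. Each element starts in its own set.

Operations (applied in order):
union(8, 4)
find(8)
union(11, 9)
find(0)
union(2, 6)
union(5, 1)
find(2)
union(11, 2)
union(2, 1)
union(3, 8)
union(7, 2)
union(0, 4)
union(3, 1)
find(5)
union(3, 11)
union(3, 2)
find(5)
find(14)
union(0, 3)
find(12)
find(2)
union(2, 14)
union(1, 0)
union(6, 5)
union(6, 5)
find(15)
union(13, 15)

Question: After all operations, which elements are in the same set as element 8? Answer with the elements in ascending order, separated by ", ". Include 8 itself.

Answer: 0, 1, 2, 3, 4, 5, 6, 7, 8, 9, 11, 14

Derivation:
Step 1: union(8, 4) -> merged; set of 8 now {4, 8}
Step 2: find(8) -> no change; set of 8 is {4, 8}
Step 3: union(11, 9) -> merged; set of 11 now {9, 11}
Step 4: find(0) -> no change; set of 0 is {0}
Step 5: union(2, 6) -> merged; set of 2 now {2, 6}
Step 6: union(5, 1) -> merged; set of 5 now {1, 5}
Step 7: find(2) -> no change; set of 2 is {2, 6}
Step 8: union(11, 2) -> merged; set of 11 now {2, 6, 9, 11}
Step 9: union(2, 1) -> merged; set of 2 now {1, 2, 5, 6, 9, 11}
Step 10: union(3, 8) -> merged; set of 3 now {3, 4, 8}
Step 11: union(7, 2) -> merged; set of 7 now {1, 2, 5, 6, 7, 9, 11}
Step 12: union(0, 4) -> merged; set of 0 now {0, 3, 4, 8}
Step 13: union(3, 1) -> merged; set of 3 now {0, 1, 2, 3, 4, 5, 6, 7, 8, 9, 11}
Step 14: find(5) -> no change; set of 5 is {0, 1, 2, 3, 4, 5, 6, 7, 8, 9, 11}
Step 15: union(3, 11) -> already same set; set of 3 now {0, 1, 2, 3, 4, 5, 6, 7, 8, 9, 11}
Step 16: union(3, 2) -> already same set; set of 3 now {0, 1, 2, 3, 4, 5, 6, 7, 8, 9, 11}
Step 17: find(5) -> no change; set of 5 is {0, 1, 2, 3, 4, 5, 6, 7, 8, 9, 11}
Step 18: find(14) -> no change; set of 14 is {14}
Step 19: union(0, 3) -> already same set; set of 0 now {0, 1, 2, 3, 4, 5, 6, 7, 8, 9, 11}
Step 20: find(12) -> no change; set of 12 is {12}
Step 21: find(2) -> no change; set of 2 is {0, 1, 2, 3, 4, 5, 6, 7, 8, 9, 11}
Step 22: union(2, 14) -> merged; set of 2 now {0, 1, 2, 3, 4, 5, 6, 7, 8, 9, 11, 14}
Step 23: union(1, 0) -> already same set; set of 1 now {0, 1, 2, 3, 4, 5, 6, 7, 8, 9, 11, 14}
Step 24: union(6, 5) -> already same set; set of 6 now {0, 1, 2, 3, 4, 5, 6, 7, 8, 9, 11, 14}
Step 25: union(6, 5) -> already same set; set of 6 now {0, 1, 2, 3, 4, 5, 6, 7, 8, 9, 11, 14}
Step 26: find(15) -> no change; set of 15 is {15}
Step 27: union(13, 15) -> merged; set of 13 now {13, 15}
Component of 8: {0, 1, 2, 3, 4, 5, 6, 7, 8, 9, 11, 14}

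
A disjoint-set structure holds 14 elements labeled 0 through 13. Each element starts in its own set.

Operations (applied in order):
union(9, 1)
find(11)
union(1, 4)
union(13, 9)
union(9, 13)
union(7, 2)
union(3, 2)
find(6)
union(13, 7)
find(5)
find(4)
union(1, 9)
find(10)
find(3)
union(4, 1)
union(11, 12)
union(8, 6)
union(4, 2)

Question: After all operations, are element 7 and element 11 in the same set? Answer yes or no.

Answer: no

Derivation:
Step 1: union(9, 1) -> merged; set of 9 now {1, 9}
Step 2: find(11) -> no change; set of 11 is {11}
Step 3: union(1, 4) -> merged; set of 1 now {1, 4, 9}
Step 4: union(13, 9) -> merged; set of 13 now {1, 4, 9, 13}
Step 5: union(9, 13) -> already same set; set of 9 now {1, 4, 9, 13}
Step 6: union(7, 2) -> merged; set of 7 now {2, 7}
Step 7: union(3, 2) -> merged; set of 3 now {2, 3, 7}
Step 8: find(6) -> no change; set of 6 is {6}
Step 9: union(13, 7) -> merged; set of 13 now {1, 2, 3, 4, 7, 9, 13}
Step 10: find(5) -> no change; set of 5 is {5}
Step 11: find(4) -> no change; set of 4 is {1, 2, 3, 4, 7, 9, 13}
Step 12: union(1, 9) -> already same set; set of 1 now {1, 2, 3, 4, 7, 9, 13}
Step 13: find(10) -> no change; set of 10 is {10}
Step 14: find(3) -> no change; set of 3 is {1, 2, 3, 4, 7, 9, 13}
Step 15: union(4, 1) -> already same set; set of 4 now {1, 2, 3, 4, 7, 9, 13}
Step 16: union(11, 12) -> merged; set of 11 now {11, 12}
Step 17: union(8, 6) -> merged; set of 8 now {6, 8}
Step 18: union(4, 2) -> already same set; set of 4 now {1, 2, 3, 4, 7, 9, 13}
Set of 7: {1, 2, 3, 4, 7, 9, 13}; 11 is not a member.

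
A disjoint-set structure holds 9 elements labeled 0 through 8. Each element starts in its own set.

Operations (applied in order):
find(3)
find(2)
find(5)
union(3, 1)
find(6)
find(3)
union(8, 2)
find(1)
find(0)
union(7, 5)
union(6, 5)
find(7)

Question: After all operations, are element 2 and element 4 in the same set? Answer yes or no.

Answer: no

Derivation:
Step 1: find(3) -> no change; set of 3 is {3}
Step 2: find(2) -> no change; set of 2 is {2}
Step 3: find(5) -> no change; set of 5 is {5}
Step 4: union(3, 1) -> merged; set of 3 now {1, 3}
Step 5: find(6) -> no change; set of 6 is {6}
Step 6: find(3) -> no change; set of 3 is {1, 3}
Step 7: union(8, 2) -> merged; set of 8 now {2, 8}
Step 8: find(1) -> no change; set of 1 is {1, 3}
Step 9: find(0) -> no change; set of 0 is {0}
Step 10: union(7, 5) -> merged; set of 7 now {5, 7}
Step 11: union(6, 5) -> merged; set of 6 now {5, 6, 7}
Step 12: find(7) -> no change; set of 7 is {5, 6, 7}
Set of 2: {2, 8}; 4 is not a member.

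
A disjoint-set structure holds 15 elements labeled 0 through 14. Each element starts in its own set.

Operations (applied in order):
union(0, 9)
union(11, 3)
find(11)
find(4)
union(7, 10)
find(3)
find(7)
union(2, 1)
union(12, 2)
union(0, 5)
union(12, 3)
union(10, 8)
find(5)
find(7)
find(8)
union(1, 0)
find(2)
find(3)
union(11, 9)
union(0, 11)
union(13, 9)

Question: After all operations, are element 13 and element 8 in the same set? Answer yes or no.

Answer: no

Derivation:
Step 1: union(0, 9) -> merged; set of 0 now {0, 9}
Step 2: union(11, 3) -> merged; set of 11 now {3, 11}
Step 3: find(11) -> no change; set of 11 is {3, 11}
Step 4: find(4) -> no change; set of 4 is {4}
Step 5: union(7, 10) -> merged; set of 7 now {7, 10}
Step 6: find(3) -> no change; set of 3 is {3, 11}
Step 7: find(7) -> no change; set of 7 is {7, 10}
Step 8: union(2, 1) -> merged; set of 2 now {1, 2}
Step 9: union(12, 2) -> merged; set of 12 now {1, 2, 12}
Step 10: union(0, 5) -> merged; set of 0 now {0, 5, 9}
Step 11: union(12, 3) -> merged; set of 12 now {1, 2, 3, 11, 12}
Step 12: union(10, 8) -> merged; set of 10 now {7, 8, 10}
Step 13: find(5) -> no change; set of 5 is {0, 5, 9}
Step 14: find(7) -> no change; set of 7 is {7, 8, 10}
Step 15: find(8) -> no change; set of 8 is {7, 8, 10}
Step 16: union(1, 0) -> merged; set of 1 now {0, 1, 2, 3, 5, 9, 11, 12}
Step 17: find(2) -> no change; set of 2 is {0, 1, 2, 3, 5, 9, 11, 12}
Step 18: find(3) -> no change; set of 3 is {0, 1, 2, 3, 5, 9, 11, 12}
Step 19: union(11, 9) -> already same set; set of 11 now {0, 1, 2, 3, 5, 9, 11, 12}
Step 20: union(0, 11) -> already same set; set of 0 now {0, 1, 2, 3, 5, 9, 11, 12}
Step 21: union(13, 9) -> merged; set of 13 now {0, 1, 2, 3, 5, 9, 11, 12, 13}
Set of 13: {0, 1, 2, 3, 5, 9, 11, 12, 13}; 8 is not a member.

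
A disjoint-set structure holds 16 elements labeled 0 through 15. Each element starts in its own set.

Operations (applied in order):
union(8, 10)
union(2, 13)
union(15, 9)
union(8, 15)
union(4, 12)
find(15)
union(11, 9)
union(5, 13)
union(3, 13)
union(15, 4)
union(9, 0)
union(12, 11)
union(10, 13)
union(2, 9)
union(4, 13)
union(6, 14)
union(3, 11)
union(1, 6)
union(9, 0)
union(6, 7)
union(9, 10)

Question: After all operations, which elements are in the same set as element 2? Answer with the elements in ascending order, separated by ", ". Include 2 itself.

Answer: 0, 2, 3, 4, 5, 8, 9, 10, 11, 12, 13, 15

Derivation:
Step 1: union(8, 10) -> merged; set of 8 now {8, 10}
Step 2: union(2, 13) -> merged; set of 2 now {2, 13}
Step 3: union(15, 9) -> merged; set of 15 now {9, 15}
Step 4: union(8, 15) -> merged; set of 8 now {8, 9, 10, 15}
Step 5: union(4, 12) -> merged; set of 4 now {4, 12}
Step 6: find(15) -> no change; set of 15 is {8, 9, 10, 15}
Step 7: union(11, 9) -> merged; set of 11 now {8, 9, 10, 11, 15}
Step 8: union(5, 13) -> merged; set of 5 now {2, 5, 13}
Step 9: union(3, 13) -> merged; set of 3 now {2, 3, 5, 13}
Step 10: union(15, 4) -> merged; set of 15 now {4, 8, 9, 10, 11, 12, 15}
Step 11: union(9, 0) -> merged; set of 9 now {0, 4, 8, 9, 10, 11, 12, 15}
Step 12: union(12, 11) -> already same set; set of 12 now {0, 4, 8, 9, 10, 11, 12, 15}
Step 13: union(10, 13) -> merged; set of 10 now {0, 2, 3, 4, 5, 8, 9, 10, 11, 12, 13, 15}
Step 14: union(2, 9) -> already same set; set of 2 now {0, 2, 3, 4, 5, 8, 9, 10, 11, 12, 13, 15}
Step 15: union(4, 13) -> already same set; set of 4 now {0, 2, 3, 4, 5, 8, 9, 10, 11, 12, 13, 15}
Step 16: union(6, 14) -> merged; set of 6 now {6, 14}
Step 17: union(3, 11) -> already same set; set of 3 now {0, 2, 3, 4, 5, 8, 9, 10, 11, 12, 13, 15}
Step 18: union(1, 6) -> merged; set of 1 now {1, 6, 14}
Step 19: union(9, 0) -> already same set; set of 9 now {0, 2, 3, 4, 5, 8, 9, 10, 11, 12, 13, 15}
Step 20: union(6, 7) -> merged; set of 6 now {1, 6, 7, 14}
Step 21: union(9, 10) -> already same set; set of 9 now {0, 2, 3, 4, 5, 8, 9, 10, 11, 12, 13, 15}
Component of 2: {0, 2, 3, 4, 5, 8, 9, 10, 11, 12, 13, 15}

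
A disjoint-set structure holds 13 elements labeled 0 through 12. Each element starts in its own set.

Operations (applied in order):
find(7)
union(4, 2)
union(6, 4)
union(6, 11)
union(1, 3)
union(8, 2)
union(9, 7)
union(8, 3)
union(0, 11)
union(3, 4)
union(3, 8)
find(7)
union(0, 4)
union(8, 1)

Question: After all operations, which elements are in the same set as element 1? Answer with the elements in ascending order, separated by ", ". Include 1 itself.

Answer: 0, 1, 2, 3, 4, 6, 8, 11

Derivation:
Step 1: find(7) -> no change; set of 7 is {7}
Step 2: union(4, 2) -> merged; set of 4 now {2, 4}
Step 3: union(6, 4) -> merged; set of 6 now {2, 4, 6}
Step 4: union(6, 11) -> merged; set of 6 now {2, 4, 6, 11}
Step 5: union(1, 3) -> merged; set of 1 now {1, 3}
Step 6: union(8, 2) -> merged; set of 8 now {2, 4, 6, 8, 11}
Step 7: union(9, 7) -> merged; set of 9 now {7, 9}
Step 8: union(8, 3) -> merged; set of 8 now {1, 2, 3, 4, 6, 8, 11}
Step 9: union(0, 11) -> merged; set of 0 now {0, 1, 2, 3, 4, 6, 8, 11}
Step 10: union(3, 4) -> already same set; set of 3 now {0, 1, 2, 3, 4, 6, 8, 11}
Step 11: union(3, 8) -> already same set; set of 3 now {0, 1, 2, 3, 4, 6, 8, 11}
Step 12: find(7) -> no change; set of 7 is {7, 9}
Step 13: union(0, 4) -> already same set; set of 0 now {0, 1, 2, 3, 4, 6, 8, 11}
Step 14: union(8, 1) -> already same set; set of 8 now {0, 1, 2, 3, 4, 6, 8, 11}
Component of 1: {0, 1, 2, 3, 4, 6, 8, 11}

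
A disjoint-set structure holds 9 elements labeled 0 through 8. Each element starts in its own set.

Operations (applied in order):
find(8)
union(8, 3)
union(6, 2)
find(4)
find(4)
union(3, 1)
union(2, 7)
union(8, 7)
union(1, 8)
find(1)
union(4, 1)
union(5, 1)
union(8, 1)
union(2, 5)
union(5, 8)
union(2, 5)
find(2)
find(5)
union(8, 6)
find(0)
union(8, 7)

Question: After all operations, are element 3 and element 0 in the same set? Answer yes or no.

Answer: no

Derivation:
Step 1: find(8) -> no change; set of 8 is {8}
Step 2: union(8, 3) -> merged; set of 8 now {3, 8}
Step 3: union(6, 2) -> merged; set of 6 now {2, 6}
Step 4: find(4) -> no change; set of 4 is {4}
Step 5: find(4) -> no change; set of 4 is {4}
Step 6: union(3, 1) -> merged; set of 3 now {1, 3, 8}
Step 7: union(2, 7) -> merged; set of 2 now {2, 6, 7}
Step 8: union(8, 7) -> merged; set of 8 now {1, 2, 3, 6, 7, 8}
Step 9: union(1, 8) -> already same set; set of 1 now {1, 2, 3, 6, 7, 8}
Step 10: find(1) -> no change; set of 1 is {1, 2, 3, 6, 7, 8}
Step 11: union(4, 1) -> merged; set of 4 now {1, 2, 3, 4, 6, 7, 8}
Step 12: union(5, 1) -> merged; set of 5 now {1, 2, 3, 4, 5, 6, 7, 8}
Step 13: union(8, 1) -> already same set; set of 8 now {1, 2, 3, 4, 5, 6, 7, 8}
Step 14: union(2, 5) -> already same set; set of 2 now {1, 2, 3, 4, 5, 6, 7, 8}
Step 15: union(5, 8) -> already same set; set of 5 now {1, 2, 3, 4, 5, 6, 7, 8}
Step 16: union(2, 5) -> already same set; set of 2 now {1, 2, 3, 4, 5, 6, 7, 8}
Step 17: find(2) -> no change; set of 2 is {1, 2, 3, 4, 5, 6, 7, 8}
Step 18: find(5) -> no change; set of 5 is {1, 2, 3, 4, 5, 6, 7, 8}
Step 19: union(8, 6) -> already same set; set of 8 now {1, 2, 3, 4, 5, 6, 7, 8}
Step 20: find(0) -> no change; set of 0 is {0}
Step 21: union(8, 7) -> already same set; set of 8 now {1, 2, 3, 4, 5, 6, 7, 8}
Set of 3: {1, 2, 3, 4, 5, 6, 7, 8}; 0 is not a member.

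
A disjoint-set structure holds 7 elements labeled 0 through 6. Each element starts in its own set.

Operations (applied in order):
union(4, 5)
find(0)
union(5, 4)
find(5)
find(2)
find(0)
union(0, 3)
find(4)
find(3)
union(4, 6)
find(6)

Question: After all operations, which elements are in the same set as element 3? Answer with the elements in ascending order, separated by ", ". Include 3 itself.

Answer: 0, 3

Derivation:
Step 1: union(4, 5) -> merged; set of 4 now {4, 5}
Step 2: find(0) -> no change; set of 0 is {0}
Step 3: union(5, 4) -> already same set; set of 5 now {4, 5}
Step 4: find(5) -> no change; set of 5 is {4, 5}
Step 5: find(2) -> no change; set of 2 is {2}
Step 6: find(0) -> no change; set of 0 is {0}
Step 7: union(0, 3) -> merged; set of 0 now {0, 3}
Step 8: find(4) -> no change; set of 4 is {4, 5}
Step 9: find(3) -> no change; set of 3 is {0, 3}
Step 10: union(4, 6) -> merged; set of 4 now {4, 5, 6}
Step 11: find(6) -> no change; set of 6 is {4, 5, 6}
Component of 3: {0, 3}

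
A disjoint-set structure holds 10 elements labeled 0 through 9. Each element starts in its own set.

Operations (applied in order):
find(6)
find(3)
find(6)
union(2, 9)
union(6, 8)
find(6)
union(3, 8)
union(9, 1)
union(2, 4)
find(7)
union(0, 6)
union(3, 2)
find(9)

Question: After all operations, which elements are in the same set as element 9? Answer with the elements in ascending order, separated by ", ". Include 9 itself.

Step 1: find(6) -> no change; set of 6 is {6}
Step 2: find(3) -> no change; set of 3 is {3}
Step 3: find(6) -> no change; set of 6 is {6}
Step 4: union(2, 9) -> merged; set of 2 now {2, 9}
Step 5: union(6, 8) -> merged; set of 6 now {6, 8}
Step 6: find(6) -> no change; set of 6 is {6, 8}
Step 7: union(3, 8) -> merged; set of 3 now {3, 6, 8}
Step 8: union(9, 1) -> merged; set of 9 now {1, 2, 9}
Step 9: union(2, 4) -> merged; set of 2 now {1, 2, 4, 9}
Step 10: find(7) -> no change; set of 7 is {7}
Step 11: union(0, 6) -> merged; set of 0 now {0, 3, 6, 8}
Step 12: union(3, 2) -> merged; set of 3 now {0, 1, 2, 3, 4, 6, 8, 9}
Step 13: find(9) -> no change; set of 9 is {0, 1, 2, 3, 4, 6, 8, 9}
Component of 9: {0, 1, 2, 3, 4, 6, 8, 9}

Answer: 0, 1, 2, 3, 4, 6, 8, 9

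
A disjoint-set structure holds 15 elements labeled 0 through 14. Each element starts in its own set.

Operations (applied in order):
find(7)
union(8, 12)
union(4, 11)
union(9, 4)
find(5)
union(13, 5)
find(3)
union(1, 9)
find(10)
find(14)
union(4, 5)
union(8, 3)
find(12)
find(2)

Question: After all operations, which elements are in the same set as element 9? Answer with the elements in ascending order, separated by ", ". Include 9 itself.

Step 1: find(7) -> no change; set of 7 is {7}
Step 2: union(8, 12) -> merged; set of 8 now {8, 12}
Step 3: union(4, 11) -> merged; set of 4 now {4, 11}
Step 4: union(9, 4) -> merged; set of 9 now {4, 9, 11}
Step 5: find(5) -> no change; set of 5 is {5}
Step 6: union(13, 5) -> merged; set of 13 now {5, 13}
Step 7: find(3) -> no change; set of 3 is {3}
Step 8: union(1, 9) -> merged; set of 1 now {1, 4, 9, 11}
Step 9: find(10) -> no change; set of 10 is {10}
Step 10: find(14) -> no change; set of 14 is {14}
Step 11: union(4, 5) -> merged; set of 4 now {1, 4, 5, 9, 11, 13}
Step 12: union(8, 3) -> merged; set of 8 now {3, 8, 12}
Step 13: find(12) -> no change; set of 12 is {3, 8, 12}
Step 14: find(2) -> no change; set of 2 is {2}
Component of 9: {1, 4, 5, 9, 11, 13}

Answer: 1, 4, 5, 9, 11, 13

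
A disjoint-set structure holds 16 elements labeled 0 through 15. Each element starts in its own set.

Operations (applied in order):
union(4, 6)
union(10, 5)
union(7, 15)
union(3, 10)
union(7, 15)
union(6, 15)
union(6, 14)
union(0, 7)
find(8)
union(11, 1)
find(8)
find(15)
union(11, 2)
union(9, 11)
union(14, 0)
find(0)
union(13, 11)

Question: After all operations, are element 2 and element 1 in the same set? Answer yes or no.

Answer: yes

Derivation:
Step 1: union(4, 6) -> merged; set of 4 now {4, 6}
Step 2: union(10, 5) -> merged; set of 10 now {5, 10}
Step 3: union(7, 15) -> merged; set of 7 now {7, 15}
Step 4: union(3, 10) -> merged; set of 3 now {3, 5, 10}
Step 5: union(7, 15) -> already same set; set of 7 now {7, 15}
Step 6: union(6, 15) -> merged; set of 6 now {4, 6, 7, 15}
Step 7: union(6, 14) -> merged; set of 6 now {4, 6, 7, 14, 15}
Step 8: union(0, 7) -> merged; set of 0 now {0, 4, 6, 7, 14, 15}
Step 9: find(8) -> no change; set of 8 is {8}
Step 10: union(11, 1) -> merged; set of 11 now {1, 11}
Step 11: find(8) -> no change; set of 8 is {8}
Step 12: find(15) -> no change; set of 15 is {0, 4, 6, 7, 14, 15}
Step 13: union(11, 2) -> merged; set of 11 now {1, 2, 11}
Step 14: union(9, 11) -> merged; set of 9 now {1, 2, 9, 11}
Step 15: union(14, 0) -> already same set; set of 14 now {0, 4, 6, 7, 14, 15}
Step 16: find(0) -> no change; set of 0 is {0, 4, 6, 7, 14, 15}
Step 17: union(13, 11) -> merged; set of 13 now {1, 2, 9, 11, 13}
Set of 2: {1, 2, 9, 11, 13}; 1 is a member.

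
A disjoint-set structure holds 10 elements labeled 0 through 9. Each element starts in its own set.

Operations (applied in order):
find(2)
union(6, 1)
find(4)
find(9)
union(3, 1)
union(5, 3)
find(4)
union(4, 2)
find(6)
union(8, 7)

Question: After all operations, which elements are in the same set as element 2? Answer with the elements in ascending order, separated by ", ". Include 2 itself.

Answer: 2, 4

Derivation:
Step 1: find(2) -> no change; set of 2 is {2}
Step 2: union(6, 1) -> merged; set of 6 now {1, 6}
Step 3: find(4) -> no change; set of 4 is {4}
Step 4: find(9) -> no change; set of 9 is {9}
Step 5: union(3, 1) -> merged; set of 3 now {1, 3, 6}
Step 6: union(5, 3) -> merged; set of 5 now {1, 3, 5, 6}
Step 7: find(4) -> no change; set of 4 is {4}
Step 8: union(4, 2) -> merged; set of 4 now {2, 4}
Step 9: find(6) -> no change; set of 6 is {1, 3, 5, 6}
Step 10: union(8, 7) -> merged; set of 8 now {7, 8}
Component of 2: {2, 4}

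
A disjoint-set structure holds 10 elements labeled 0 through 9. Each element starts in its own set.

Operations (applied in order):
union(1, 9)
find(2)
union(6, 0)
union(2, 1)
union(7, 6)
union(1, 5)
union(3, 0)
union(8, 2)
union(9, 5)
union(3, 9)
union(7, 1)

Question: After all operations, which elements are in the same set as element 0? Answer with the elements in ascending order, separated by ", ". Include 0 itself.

Answer: 0, 1, 2, 3, 5, 6, 7, 8, 9

Derivation:
Step 1: union(1, 9) -> merged; set of 1 now {1, 9}
Step 2: find(2) -> no change; set of 2 is {2}
Step 3: union(6, 0) -> merged; set of 6 now {0, 6}
Step 4: union(2, 1) -> merged; set of 2 now {1, 2, 9}
Step 5: union(7, 6) -> merged; set of 7 now {0, 6, 7}
Step 6: union(1, 5) -> merged; set of 1 now {1, 2, 5, 9}
Step 7: union(3, 0) -> merged; set of 3 now {0, 3, 6, 7}
Step 8: union(8, 2) -> merged; set of 8 now {1, 2, 5, 8, 9}
Step 9: union(9, 5) -> already same set; set of 9 now {1, 2, 5, 8, 9}
Step 10: union(3, 9) -> merged; set of 3 now {0, 1, 2, 3, 5, 6, 7, 8, 9}
Step 11: union(7, 1) -> already same set; set of 7 now {0, 1, 2, 3, 5, 6, 7, 8, 9}
Component of 0: {0, 1, 2, 3, 5, 6, 7, 8, 9}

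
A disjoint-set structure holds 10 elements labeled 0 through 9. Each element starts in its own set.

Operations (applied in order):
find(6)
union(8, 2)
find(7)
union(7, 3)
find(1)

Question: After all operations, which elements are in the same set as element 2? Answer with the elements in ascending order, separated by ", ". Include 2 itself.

Answer: 2, 8

Derivation:
Step 1: find(6) -> no change; set of 6 is {6}
Step 2: union(8, 2) -> merged; set of 8 now {2, 8}
Step 3: find(7) -> no change; set of 7 is {7}
Step 4: union(7, 3) -> merged; set of 7 now {3, 7}
Step 5: find(1) -> no change; set of 1 is {1}
Component of 2: {2, 8}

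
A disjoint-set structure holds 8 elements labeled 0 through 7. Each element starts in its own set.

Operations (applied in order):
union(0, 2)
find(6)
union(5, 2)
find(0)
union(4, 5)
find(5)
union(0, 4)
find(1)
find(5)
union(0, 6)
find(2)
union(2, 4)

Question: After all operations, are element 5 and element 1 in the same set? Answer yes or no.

Step 1: union(0, 2) -> merged; set of 0 now {0, 2}
Step 2: find(6) -> no change; set of 6 is {6}
Step 3: union(5, 2) -> merged; set of 5 now {0, 2, 5}
Step 4: find(0) -> no change; set of 0 is {0, 2, 5}
Step 5: union(4, 5) -> merged; set of 4 now {0, 2, 4, 5}
Step 6: find(5) -> no change; set of 5 is {0, 2, 4, 5}
Step 7: union(0, 4) -> already same set; set of 0 now {0, 2, 4, 5}
Step 8: find(1) -> no change; set of 1 is {1}
Step 9: find(5) -> no change; set of 5 is {0, 2, 4, 5}
Step 10: union(0, 6) -> merged; set of 0 now {0, 2, 4, 5, 6}
Step 11: find(2) -> no change; set of 2 is {0, 2, 4, 5, 6}
Step 12: union(2, 4) -> already same set; set of 2 now {0, 2, 4, 5, 6}
Set of 5: {0, 2, 4, 5, 6}; 1 is not a member.

Answer: no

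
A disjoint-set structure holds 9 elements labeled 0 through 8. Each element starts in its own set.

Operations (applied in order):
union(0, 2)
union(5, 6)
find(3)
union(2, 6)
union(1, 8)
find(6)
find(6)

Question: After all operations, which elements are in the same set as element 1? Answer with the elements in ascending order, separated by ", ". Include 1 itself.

Answer: 1, 8

Derivation:
Step 1: union(0, 2) -> merged; set of 0 now {0, 2}
Step 2: union(5, 6) -> merged; set of 5 now {5, 6}
Step 3: find(3) -> no change; set of 3 is {3}
Step 4: union(2, 6) -> merged; set of 2 now {0, 2, 5, 6}
Step 5: union(1, 8) -> merged; set of 1 now {1, 8}
Step 6: find(6) -> no change; set of 6 is {0, 2, 5, 6}
Step 7: find(6) -> no change; set of 6 is {0, 2, 5, 6}
Component of 1: {1, 8}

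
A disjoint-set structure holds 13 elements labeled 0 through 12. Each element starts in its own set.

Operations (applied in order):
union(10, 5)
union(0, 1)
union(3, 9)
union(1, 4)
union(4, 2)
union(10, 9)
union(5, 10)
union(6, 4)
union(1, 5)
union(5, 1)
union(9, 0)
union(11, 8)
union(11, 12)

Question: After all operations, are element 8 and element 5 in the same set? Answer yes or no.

Step 1: union(10, 5) -> merged; set of 10 now {5, 10}
Step 2: union(0, 1) -> merged; set of 0 now {0, 1}
Step 3: union(3, 9) -> merged; set of 3 now {3, 9}
Step 4: union(1, 4) -> merged; set of 1 now {0, 1, 4}
Step 5: union(4, 2) -> merged; set of 4 now {0, 1, 2, 4}
Step 6: union(10, 9) -> merged; set of 10 now {3, 5, 9, 10}
Step 7: union(5, 10) -> already same set; set of 5 now {3, 5, 9, 10}
Step 8: union(6, 4) -> merged; set of 6 now {0, 1, 2, 4, 6}
Step 9: union(1, 5) -> merged; set of 1 now {0, 1, 2, 3, 4, 5, 6, 9, 10}
Step 10: union(5, 1) -> already same set; set of 5 now {0, 1, 2, 3, 4, 5, 6, 9, 10}
Step 11: union(9, 0) -> already same set; set of 9 now {0, 1, 2, 3, 4, 5, 6, 9, 10}
Step 12: union(11, 8) -> merged; set of 11 now {8, 11}
Step 13: union(11, 12) -> merged; set of 11 now {8, 11, 12}
Set of 8: {8, 11, 12}; 5 is not a member.

Answer: no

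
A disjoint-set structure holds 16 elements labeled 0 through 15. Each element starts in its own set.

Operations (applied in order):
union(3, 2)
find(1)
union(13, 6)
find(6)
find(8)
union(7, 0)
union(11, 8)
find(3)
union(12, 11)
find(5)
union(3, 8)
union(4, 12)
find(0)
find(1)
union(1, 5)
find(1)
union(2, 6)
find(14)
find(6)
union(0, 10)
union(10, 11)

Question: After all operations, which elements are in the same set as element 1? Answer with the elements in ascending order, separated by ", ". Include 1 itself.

Answer: 1, 5

Derivation:
Step 1: union(3, 2) -> merged; set of 3 now {2, 3}
Step 2: find(1) -> no change; set of 1 is {1}
Step 3: union(13, 6) -> merged; set of 13 now {6, 13}
Step 4: find(6) -> no change; set of 6 is {6, 13}
Step 5: find(8) -> no change; set of 8 is {8}
Step 6: union(7, 0) -> merged; set of 7 now {0, 7}
Step 7: union(11, 8) -> merged; set of 11 now {8, 11}
Step 8: find(3) -> no change; set of 3 is {2, 3}
Step 9: union(12, 11) -> merged; set of 12 now {8, 11, 12}
Step 10: find(5) -> no change; set of 5 is {5}
Step 11: union(3, 8) -> merged; set of 3 now {2, 3, 8, 11, 12}
Step 12: union(4, 12) -> merged; set of 4 now {2, 3, 4, 8, 11, 12}
Step 13: find(0) -> no change; set of 0 is {0, 7}
Step 14: find(1) -> no change; set of 1 is {1}
Step 15: union(1, 5) -> merged; set of 1 now {1, 5}
Step 16: find(1) -> no change; set of 1 is {1, 5}
Step 17: union(2, 6) -> merged; set of 2 now {2, 3, 4, 6, 8, 11, 12, 13}
Step 18: find(14) -> no change; set of 14 is {14}
Step 19: find(6) -> no change; set of 6 is {2, 3, 4, 6, 8, 11, 12, 13}
Step 20: union(0, 10) -> merged; set of 0 now {0, 7, 10}
Step 21: union(10, 11) -> merged; set of 10 now {0, 2, 3, 4, 6, 7, 8, 10, 11, 12, 13}
Component of 1: {1, 5}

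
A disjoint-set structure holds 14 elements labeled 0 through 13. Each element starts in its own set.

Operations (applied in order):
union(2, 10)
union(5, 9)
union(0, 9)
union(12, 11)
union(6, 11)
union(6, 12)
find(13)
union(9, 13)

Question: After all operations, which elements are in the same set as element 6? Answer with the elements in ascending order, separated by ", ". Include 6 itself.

Answer: 6, 11, 12

Derivation:
Step 1: union(2, 10) -> merged; set of 2 now {2, 10}
Step 2: union(5, 9) -> merged; set of 5 now {5, 9}
Step 3: union(0, 9) -> merged; set of 0 now {0, 5, 9}
Step 4: union(12, 11) -> merged; set of 12 now {11, 12}
Step 5: union(6, 11) -> merged; set of 6 now {6, 11, 12}
Step 6: union(6, 12) -> already same set; set of 6 now {6, 11, 12}
Step 7: find(13) -> no change; set of 13 is {13}
Step 8: union(9, 13) -> merged; set of 9 now {0, 5, 9, 13}
Component of 6: {6, 11, 12}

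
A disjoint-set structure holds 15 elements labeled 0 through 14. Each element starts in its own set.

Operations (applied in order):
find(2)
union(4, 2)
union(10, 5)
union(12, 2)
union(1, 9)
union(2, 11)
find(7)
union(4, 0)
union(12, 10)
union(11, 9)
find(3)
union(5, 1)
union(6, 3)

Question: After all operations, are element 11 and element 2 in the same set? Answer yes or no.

Step 1: find(2) -> no change; set of 2 is {2}
Step 2: union(4, 2) -> merged; set of 4 now {2, 4}
Step 3: union(10, 5) -> merged; set of 10 now {5, 10}
Step 4: union(12, 2) -> merged; set of 12 now {2, 4, 12}
Step 5: union(1, 9) -> merged; set of 1 now {1, 9}
Step 6: union(2, 11) -> merged; set of 2 now {2, 4, 11, 12}
Step 7: find(7) -> no change; set of 7 is {7}
Step 8: union(4, 0) -> merged; set of 4 now {0, 2, 4, 11, 12}
Step 9: union(12, 10) -> merged; set of 12 now {0, 2, 4, 5, 10, 11, 12}
Step 10: union(11, 9) -> merged; set of 11 now {0, 1, 2, 4, 5, 9, 10, 11, 12}
Step 11: find(3) -> no change; set of 3 is {3}
Step 12: union(5, 1) -> already same set; set of 5 now {0, 1, 2, 4, 5, 9, 10, 11, 12}
Step 13: union(6, 3) -> merged; set of 6 now {3, 6}
Set of 11: {0, 1, 2, 4, 5, 9, 10, 11, 12}; 2 is a member.

Answer: yes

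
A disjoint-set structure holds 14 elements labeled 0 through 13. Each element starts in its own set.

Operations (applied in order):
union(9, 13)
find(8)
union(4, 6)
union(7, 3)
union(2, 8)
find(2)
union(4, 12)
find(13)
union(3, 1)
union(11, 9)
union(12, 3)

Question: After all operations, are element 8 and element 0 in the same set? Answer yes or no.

Step 1: union(9, 13) -> merged; set of 9 now {9, 13}
Step 2: find(8) -> no change; set of 8 is {8}
Step 3: union(4, 6) -> merged; set of 4 now {4, 6}
Step 4: union(7, 3) -> merged; set of 7 now {3, 7}
Step 5: union(2, 8) -> merged; set of 2 now {2, 8}
Step 6: find(2) -> no change; set of 2 is {2, 8}
Step 7: union(4, 12) -> merged; set of 4 now {4, 6, 12}
Step 8: find(13) -> no change; set of 13 is {9, 13}
Step 9: union(3, 1) -> merged; set of 3 now {1, 3, 7}
Step 10: union(11, 9) -> merged; set of 11 now {9, 11, 13}
Step 11: union(12, 3) -> merged; set of 12 now {1, 3, 4, 6, 7, 12}
Set of 8: {2, 8}; 0 is not a member.

Answer: no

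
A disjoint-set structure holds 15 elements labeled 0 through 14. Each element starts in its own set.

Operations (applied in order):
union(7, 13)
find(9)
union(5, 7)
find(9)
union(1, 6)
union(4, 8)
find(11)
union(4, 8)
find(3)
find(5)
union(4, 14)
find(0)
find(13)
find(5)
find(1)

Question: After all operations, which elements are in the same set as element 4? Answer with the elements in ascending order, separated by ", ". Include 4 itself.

Answer: 4, 8, 14

Derivation:
Step 1: union(7, 13) -> merged; set of 7 now {7, 13}
Step 2: find(9) -> no change; set of 9 is {9}
Step 3: union(5, 7) -> merged; set of 5 now {5, 7, 13}
Step 4: find(9) -> no change; set of 9 is {9}
Step 5: union(1, 6) -> merged; set of 1 now {1, 6}
Step 6: union(4, 8) -> merged; set of 4 now {4, 8}
Step 7: find(11) -> no change; set of 11 is {11}
Step 8: union(4, 8) -> already same set; set of 4 now {4, 8}
Step 9: find(3) -> no change; set of 3 is {3}
Step 10: find(5) -> no change; set of 5 is {5, 7, 13}
Step 11: union(4, 14) -> merged; set of 4 now {4, 8, 14}
Step 12: find(0) -> no change; set of 0 is {0}
Step 13: find(13) -> no change; set of 13 is {5, 7, 13}
Step 14: find(5) -> no change; set of 5 is {5, 7, 13}
Step 15: find(1) -> no change; set of 1 is {1, 6}
Component of 4: {4, 8, 14}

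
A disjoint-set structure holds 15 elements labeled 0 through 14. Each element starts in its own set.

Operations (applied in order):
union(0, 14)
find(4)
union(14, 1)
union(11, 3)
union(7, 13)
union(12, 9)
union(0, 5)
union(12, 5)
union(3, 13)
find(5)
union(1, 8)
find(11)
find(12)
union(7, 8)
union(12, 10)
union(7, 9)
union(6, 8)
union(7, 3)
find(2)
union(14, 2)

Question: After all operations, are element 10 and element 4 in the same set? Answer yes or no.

Answer: no

Derivation:
Step 1: union(0, 14) -> merged; set of 0 now {0, 14}
Step 2: find(4) -> no change; set of 4 is {4}
Step 3: union(14, 1) -> merged; set of 14 now {0, 1, 14}
Step 4: union(11, 3) -> merged; set of 11 now {3, 11}
Step 5: union(7, 13) -> merged; set of 7 now {7, 13}
Step 6: union(12, 9) -> merged; set of 12 now {9, 12}
Step 7: union(0, 5) -> merged; set of 0 now {0, 1, 5, 14}
Step 8: union(12, 5) -> merged; set of 12 now {0, 1, 5, 9, 12, 14}
Step 9: union(3, 13) -> merged; set of 3 now {3, 7, 11, 13}
Step 10: find(5) -> no change; set of 5 is {0, 1, 5, 9, 12, 14}
Step 11: union(1, 8) -> merged; set of 1 now {0, 1, 5, 8, 9, 12, 14}
Step 12: find(11) -> no change; set of 11 is {3, 7, 11, 13}
Step 13: find(12) -> no change; set of 12 is {0, 1, 5, 8, 9, 12, 14}
Step 14: union(7, 8) -> merged; set of 7 now {0, 1, 3, 5, 7, 8, 9, 11, 12, 13, 14}
Step 15: union(12, 10) -> merged; set of 12 now {0, 1, 3, 5, 7, 8, 9, 10, 11, 12, 13, 14}
Step 16: union(7, 9) -> already same set; set of 7 now {0, 1, 3, 5, 7, 8, 9, 10, 11, 12, 13, 14}
Step 17: union(6, 8) -> merged; set of 6 now {0, 1, 3, 5, 6, 7, 8, 9, 10, 11, 12, 13, 14}
Step 18: union(7, 3) -> already same set; set of 7 now {0, 1, 3, 5, 6, 7, 8, 9, 10, 11, 12, 13, 14}
Step 19: find(2) -> no change; set of 2 is {2}
Step 20: union(14, 2) -> merged; set of 14 now {0, 1, 2, 3, 5, 6, 7, 8, 9, 10, 11, 12, 13, 14}
Set of 10: {0, 1, 2, 3, 5, 6, 7, 8, 9, 10, 11, 12, 13, 14}; 4 is not a member.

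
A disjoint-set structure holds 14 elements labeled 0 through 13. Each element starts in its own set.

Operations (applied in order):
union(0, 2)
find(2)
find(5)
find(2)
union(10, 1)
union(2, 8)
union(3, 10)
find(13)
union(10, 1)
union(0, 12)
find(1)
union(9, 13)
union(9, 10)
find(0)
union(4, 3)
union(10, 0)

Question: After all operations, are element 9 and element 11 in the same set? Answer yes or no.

Answer: no

Derivation:
Step 1: union(0, 2) -> merged; set of 0 now {0, 2}
Step 2: find(2) -> no change; set of 2 is {0, 2}
Step 3: find(5) -> no change; set of 5 is {5}
Step 4: find(2) -> no change; set of 2 is {0, 2}
Step 5: union(10, 1) -> merged; set of 10 now {1, 10}
Step 6: union(2, 8) -> merged; set of 2 now {0, 2, 8}
Step 7: union(3, 10) -> merged; set of 3 now {1, 3, 10}
Step 8: find(13) -> no change; set of 13 is {13}
Step 9: union(10, 1) -> already same set; set of 10 now {1, 3, 10}
Step 10: union(0, 12) -> merged; set of 0 now {0, 2, 8, 12}
Step 11: find(1) -> no change; set of 1 is {1, 3, 10}
Step 12: union(9, 13) -> merged; set of 9 now {9, 13}
Step 13: union(9, 10) -> merged; set of 9 now {1, 3, 9, 10, 13}
Step 14: find(0) -> no change; set of 0 is {0, 2, 8, 12}
Step 15: union(4, 3) -> merged; set of 4 now {1, 3, 4, 9, 10, 13}
Step 16: union(10, 0) -> merged; set of 10 now {0, 1, 2, 3, 4, 8, 9, 10, 12, 13}
Set of 9: {0, 1, 2, 3, 4, 8, 9, 10, 12, 13}; 11 is not a member.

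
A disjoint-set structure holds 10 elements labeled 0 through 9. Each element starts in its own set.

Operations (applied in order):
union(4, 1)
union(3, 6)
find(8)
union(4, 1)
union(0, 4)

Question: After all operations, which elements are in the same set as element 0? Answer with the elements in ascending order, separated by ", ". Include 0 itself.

Answer: 0, 1, 4

Derivation:
Step 1: union(4, 1) -> merged; set of 4 now {1, 4}
Step 2: union(3, 6) -> merged; set of 3 now {3, 6}
Step 3: find(8) -> no change; set of 8 is {8}
Step 4: union(4, 1) -> already same set; set of 4 now {1, 4}
Step 5: union(0, 4) -> merged; set of 0 now {0, 1, 4}
Component of 0: {0, 1, 4}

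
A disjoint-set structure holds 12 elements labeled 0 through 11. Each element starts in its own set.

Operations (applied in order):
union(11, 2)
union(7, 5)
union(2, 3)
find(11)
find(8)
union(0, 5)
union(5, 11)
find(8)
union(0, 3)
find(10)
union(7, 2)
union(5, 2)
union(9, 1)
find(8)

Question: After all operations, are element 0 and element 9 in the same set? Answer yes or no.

Step 1: union(11, 2) -> merged; set of 11 now {2, 11}
Step 2: union(7, 5) -> merged; set of 7 now {5, 7}
Step 3: union(2, 3) -> merged; set of 2 now {2, 3, 11}
Step 4: find(11) -> no change; set of 11 is {2, 3, 11}
Step 5: find(8) -> no change; set of 8 is {8}
Step 6: union(0, 5) -> merged; set of 0 now {0, 5, 7}
Step 7: union(5, 11) -> merged; set of 5 now {0, 2, 3, 5, 7, 11}
Step 8: find(8) -> no change; set of 8 is {8}
Step 9: union(0, 3) -> already same set; set of 0 now {0, 2, 3, 5, 7, 11}
Step 10: find(10) -> no change; set of 10 is {10}
Step 11: union(7, 2) -> already same set; set of 7 now {0, 2, 3, 5, 7, 11}
Step 12: union(5, 2) -> already same set; set of 5 now {0, 2, 3, 5, 7, 11}
Step 13: union(9, 1) -> merged; set of 9 now {1, 9}
Step 14: find(8) -> no change; set of 8 is {8}
Set of 0: {0, 2, 3, 5, 7, 11}; 9 is not a member.

Answer: no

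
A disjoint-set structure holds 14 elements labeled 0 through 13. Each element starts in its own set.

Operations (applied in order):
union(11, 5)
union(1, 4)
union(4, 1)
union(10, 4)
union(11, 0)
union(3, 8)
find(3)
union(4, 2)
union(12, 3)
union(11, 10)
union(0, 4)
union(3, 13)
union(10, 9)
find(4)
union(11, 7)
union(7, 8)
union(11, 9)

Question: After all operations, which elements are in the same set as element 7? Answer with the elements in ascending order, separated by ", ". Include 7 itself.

Step 1: union(11, 5) -> merged; set of 11 now {5, 11}
Step 2: union(1, 4) -> merged; set of 1 now {1, 4}
Step 3: union(4, 1) -> already same set; set of 4 now {1, 4}
Step 4: union(10, 4) -> merged; set of 10 now {1, 4, 10}
Step 5: union(11, 0) -> merged; set of 11 now {0, 5, 11}
Step 6: union(3, 8) -> merged; set of 3 now {3, 8}
Step 7: find(3) -> no change; set of 3 is {3, 8}
Step 8: union(4, 2) -> merged; set of 4 now {1, 2, 4, 10}
Step 9: union(12, 3) -> merged; set of 12 now {3, 8, 12}
Step 10: union(11, 10) -> merged; set of 11 now {0, 1, 2, 4, 5, 10, 11}
Step 11: union(0, 4) -> already same set; set of 0 now {0, 1, 2, 4, 5, 10, 11}
Step 12: union(3, 13) -> merged; set of 3 now {3, 8, 12, 13}
Step 13: union(10, 9) -> merged; set of 10 now {0, 1, 2, 4, 5, 9, 10, 11}
Step 14: find(4) -> no change; set of 4 is {0, 1, 2, 4, 5, 9, 10, 11}
Step 15: union(11, 7) -> merged; set of 11 now {0, 1, 2, 4, 5, 7, 9, 10, 11}
Step 16: union(7, 8) -> merged; set of 7 now {0, 1, 2, 3, 4, 5, 7, 8, 9, 10, 11, 12, 13}
Step 17: union(11, 9) -> already same set; set of 11 now {0, 1, 2, 3, 4, 5, 7, 8, 9, 10, 11, 12, 13}
Component of 7: {0, 1, 2, 3, 4, 5, 7, 8, 9, 10, 11, 12, 13}

Answer: 0, 1, 2, 3, 4, 5, 7, 8, 9, 10, 11, 12, 13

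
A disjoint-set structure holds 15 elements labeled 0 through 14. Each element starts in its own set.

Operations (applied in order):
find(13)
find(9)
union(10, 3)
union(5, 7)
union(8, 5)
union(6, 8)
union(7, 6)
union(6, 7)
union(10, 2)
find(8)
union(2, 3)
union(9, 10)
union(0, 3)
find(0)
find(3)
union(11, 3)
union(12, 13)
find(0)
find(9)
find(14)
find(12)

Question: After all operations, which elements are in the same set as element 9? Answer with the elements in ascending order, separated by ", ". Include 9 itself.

Step 1: find(13) -> no change; set of 13 is {13}
Step 2: find(9) -> no change; set of 9 is {9}
Step 3: union(10, 3) -> merged; set of 10 now {3, 10}
Step 4: union(5, 7) -> merged; set of 5 now {5, 7}
Step 5: union(8, 5) -> merged; set of 8 now {5, 7, 8}
Step 6: union(6, 8) -> merged; set of 6 now {5, 6, 7, 8}
Step 7: union(7, 6) -> already same set; set of 7 now {5, 6, 7, 8}
Step 8: union(6, 7) -> already same set; set of 6 now {5, 6, 7, 8}
Step 9: union(10, 2) -> merged; set of 10 now {2, 3, 10}
Step 10: find(8) -> no change; set of 8 is {5, 6, 7, 8}
Step 11: union(2, 3) -> already same set; set of 2 now {2, 3, 10}
Step 12: union(9, 10) -> merged; set of 9 now {2, 3, 9, 10}
Step 13: union(0, 3) -> merged; set of 0 now {0, 2, 3, 9, 10}
Step 14: find(0) -> no change; set of 0 is {0, 2, 3, 9, 10}
Step 15: find(3) -> no change; set of 3 is {0, 2, 3, 9, 10}
Step 16: union(11, 3) -> merged; set of 11 now {0, 2, 3, 9, 10, 11}
Step 17: union(12, 13) -> merged; set of 12 now {12, 13}
Step 18: find(0) -> no change; set of 0 is {0, 2, 3, 9, 10, 11}
Step 19: find(9) -> no change; set of 9 is {0, 2, 3, 9, 10, 11}
Step 20: find(14) -> no change; set of 14 is {14}
Step 21: find(12) -> no change; set of 12 is {12, 13}
Component of 9: {0, 2, 3, 9, 10, 11}

Answer: 0, 2, 3, 9, 10, 11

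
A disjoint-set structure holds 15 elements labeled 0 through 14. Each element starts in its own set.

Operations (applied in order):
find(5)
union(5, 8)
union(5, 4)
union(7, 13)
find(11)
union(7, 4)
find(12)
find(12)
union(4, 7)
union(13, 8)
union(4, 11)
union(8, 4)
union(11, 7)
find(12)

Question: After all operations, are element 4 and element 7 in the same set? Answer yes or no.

Step 1: find(5) -> no change; set of 5 is {5}
Step 2: union(5, 8) -> merged; set of 5 now {5, 8}
Step 3: union(5, 4) -> merged; set of 5 now {4, 5, 8}
Step 4: union(7, 13) -> merged; set of 7 now {7, 13}
Step 5: find(11) -> no change; set of 11 is {11}
Step 6: union(7, 4) -> merged; set of 7 now {4, 5, 7, 8, 13}
Step 7: find(12) -> no change; set of 12 is {12}
Step 8: find(12) -> no change; set of 12 is {12}
Step 9: union(4, 7) -> already same set; set of 4 now {4, 5, 7, 8, 13}
Step 10: union(13, 8) -> already same set; set of 13 now {4, 5, 7, 8, 13}
Step 11: union(4, 11) -> merged; set of 4 now {4, 5, 7, 8, 11, 13}
Step 12: union(8, 4) -> already same set; set of 8 now {4, 5, 7, 8, 11, 13}
Step 13: union(11, 7) -> already same set; set of 11 now {4, 5, 7, 8, 11, 13}
Step 14: find(12) -> no change; set of 12 is {12}
Set of 4: {4, 5, 7, 8, 11, 13}; 7 is a member.

Answer: yes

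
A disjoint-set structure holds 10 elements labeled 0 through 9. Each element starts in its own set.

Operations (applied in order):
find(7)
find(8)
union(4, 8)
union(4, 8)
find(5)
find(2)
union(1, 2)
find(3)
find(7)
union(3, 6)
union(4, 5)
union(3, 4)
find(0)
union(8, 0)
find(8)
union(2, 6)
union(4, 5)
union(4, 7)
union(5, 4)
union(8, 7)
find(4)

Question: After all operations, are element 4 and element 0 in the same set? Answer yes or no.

Answer: yes

Derivation:
Step 1: find(7) -> no change; set of 7 is {7}
Step 2: find(8) -> no change; set of 8 is {8}
Step 3: union(4, 8) -> merged; set of 4 now {4, 8}
Step 4: union(4, 8) -> already same set; set of 4 now {4, 8}
Step 5: find(5) -> no change; set of 5 is {5}
Step 6: find(2) -> no change; set of 2 is {2}
Step 7: union(1, 2) -> merged; set of 1 now {1, 2}
Step 8: find(3) -> no change; set of 3 is {3}
Step 9: find(7) -> no change; set of 7 is {7}
Step 10: union(3, 6) -> merged; set of 3 now {3, 6}
Step 11: union(4, 5) -> merged; set of 4 now {4, 5, 8}
Step 12: union(3, 4) -> merged; set of 3 now {3, 4, 5, 6, 8}
Step 13: find(0) -> no change; set of 0 is {0}
Step 14: union(8, 0) -> merged; set of 8 now {0, 3, 4, 5, 6, 8}
Step 15: find(8) -> no change; set of 8 is {0, 3, 4, 5, 6, 8}
Step 16: union(2, 6) -> merged; set of 2 now {0, 1, 2, 3, 4, 5, 6, 8}
Step 17: union(4, 5) -> already same set; set of 4 now {0, 1, 2, 3, 4, 5, 6, 8}
Step 18: union(4, 7) -> merged; set of 4 now {0, 1, 2, 3, 4, 5, 6, 7, 8}
Step 19: union(5, 4) -> already same set; set of 5 now {0, 1, 2, 3, 4, 5, 6, 7, 8}
Step 20: union(8, 7) -> already same set; set of 8 now {0, 1, 2, 3, 4, 5, 6, 7, 8}
Step 21: find(4) -> no change; set of 4 is {0, 1, 2, 3, 4, 5, 6, 7, 8}
Set of 4: {0, 1, 2, 3, 4, 5, 6, 7, 8}; 0 is a member.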